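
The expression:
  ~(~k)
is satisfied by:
  {k: True}


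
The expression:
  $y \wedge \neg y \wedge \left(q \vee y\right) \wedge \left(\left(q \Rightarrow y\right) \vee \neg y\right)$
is never true.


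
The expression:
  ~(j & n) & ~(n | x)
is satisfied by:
  {n: False, x: False}


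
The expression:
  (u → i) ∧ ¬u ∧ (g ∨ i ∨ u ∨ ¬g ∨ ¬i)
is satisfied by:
  {u: False}


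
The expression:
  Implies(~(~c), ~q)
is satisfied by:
  {c: False, q: False}
  {q: True, c: False}
  {c: True, q: False}


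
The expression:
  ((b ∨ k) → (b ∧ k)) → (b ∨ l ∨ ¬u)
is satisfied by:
  {b: True, k: True, l: True, u: False}
  {b: True, k: True, u: False, l: False}
  {b: True, l: True, u: False, k: False}
  {b: True, u: False, l: False, k: False}
  {k: True, l: True, u: False, b: False}
  {k: True, u: False, l: False, b: False}
  {l: True, k: False, u: False, b: False}
  {k: False, u: False, l: False, b: False}
  {k: True, b: True, u: True, l: True}
  {k: True, b: True, u: True, l: False}
  {b: True, u: True, l: True, k: False}
  {b: True, u: True, k: False, l: False}
  {l: True, u: True, k: True, b: False}
  {u: True, k: True, b: False, l: False}
  {u: True, l: True, b: False, k: False}


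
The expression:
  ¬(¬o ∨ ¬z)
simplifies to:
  o ∧ z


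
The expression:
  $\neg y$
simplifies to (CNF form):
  $\neg y$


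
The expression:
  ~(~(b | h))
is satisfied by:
  {b: True, h: True}
  {b: True, h: False}
  {h: True, b: False}


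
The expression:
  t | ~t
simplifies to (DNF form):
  True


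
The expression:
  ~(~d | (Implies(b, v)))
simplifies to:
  b & d & ~v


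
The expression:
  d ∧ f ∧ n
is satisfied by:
  {d: True, f: True, n: True}


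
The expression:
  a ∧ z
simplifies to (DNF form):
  a ∧ z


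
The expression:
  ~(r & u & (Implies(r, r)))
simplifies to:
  ~r | ~u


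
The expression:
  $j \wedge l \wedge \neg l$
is never true.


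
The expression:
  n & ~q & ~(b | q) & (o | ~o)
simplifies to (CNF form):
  n & ~b & ~q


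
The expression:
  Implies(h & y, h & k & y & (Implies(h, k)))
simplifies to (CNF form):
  k | ~h | ~y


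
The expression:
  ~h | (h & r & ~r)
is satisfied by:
  {h: False}


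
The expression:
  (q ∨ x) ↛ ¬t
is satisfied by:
  {t: True, x: True, q: True}
  {t: True, x: True, q: False}
  {t: True, q: True, x: False}


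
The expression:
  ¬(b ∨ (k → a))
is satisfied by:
  {k: True, b: False, a: False}


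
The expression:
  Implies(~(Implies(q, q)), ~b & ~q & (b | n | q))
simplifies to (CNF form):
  True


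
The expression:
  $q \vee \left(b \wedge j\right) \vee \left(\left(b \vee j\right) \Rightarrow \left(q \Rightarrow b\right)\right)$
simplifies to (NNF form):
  $\text{True}$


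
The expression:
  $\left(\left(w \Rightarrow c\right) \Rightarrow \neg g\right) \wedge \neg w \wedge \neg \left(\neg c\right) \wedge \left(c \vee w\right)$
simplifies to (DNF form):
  $c \wedge \neg g \wedge \neg w$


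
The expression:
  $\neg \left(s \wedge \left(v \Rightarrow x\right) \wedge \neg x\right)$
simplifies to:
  $v \vee x \vee \neg s$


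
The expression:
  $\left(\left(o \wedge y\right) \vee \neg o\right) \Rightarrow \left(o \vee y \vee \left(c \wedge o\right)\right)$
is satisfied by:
  {y: True, o: True}
  {y: True, o: False}
  {o: True, y: False}


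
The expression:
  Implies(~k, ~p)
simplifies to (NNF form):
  k | ~p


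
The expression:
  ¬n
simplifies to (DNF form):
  ¬n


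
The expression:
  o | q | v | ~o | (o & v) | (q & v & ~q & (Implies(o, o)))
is always true.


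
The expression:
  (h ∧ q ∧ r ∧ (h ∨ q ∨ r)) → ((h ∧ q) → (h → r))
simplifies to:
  True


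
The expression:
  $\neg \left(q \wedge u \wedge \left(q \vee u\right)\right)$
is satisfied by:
  {u: False, q: False}
  {q: True, u: False}
  {u: True, q: False}


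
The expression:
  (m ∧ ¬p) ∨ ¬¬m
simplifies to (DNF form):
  m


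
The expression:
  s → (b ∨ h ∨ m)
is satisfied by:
  {b: True, m: True, h: True, s: False}
  {b: True, m: True, s: False, h: False}
  {b: True, h: True, s: False, m: False}
  {b: True, s: False, h: False, m: False}
  {m: True, h: True, s: False, b: False}
  {m: True, s: False, h: False, b: False}
  {h: True, m: False, s: False, b: False}
  {m: False, s: False, h: False, b: False}
  {m: True, b: True, s: True, h: True}
  {m: True, b: True, s: True, h: False}
  {b: True, s: True, h: True, m: False}
  {b: True, s: True, m: False, h: False}
  {h: True, s: True, m: True, b: False}
  {s: True, m: True, b: False, h: False}
  {s: True, h: True, b: False, m: False}


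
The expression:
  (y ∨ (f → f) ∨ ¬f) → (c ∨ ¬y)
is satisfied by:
  {c: True, y: False}
  {y: False, c: False}
  {y: True, c: True}


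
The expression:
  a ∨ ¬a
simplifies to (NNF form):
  True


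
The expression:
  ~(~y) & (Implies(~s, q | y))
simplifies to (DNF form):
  y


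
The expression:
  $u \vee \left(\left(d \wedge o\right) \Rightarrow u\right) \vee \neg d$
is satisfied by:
  {u: True, o: False, d: False}
  {o: False, d: False, u: False}
  {d: True, u: True, o: False}
  {d: True, o: False, u: False}
  {u: True, o: True, d: False}
  {o: True, u: False, d: False}
  {d: True, o: True, u: True}


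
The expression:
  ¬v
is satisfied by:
  {v: False}


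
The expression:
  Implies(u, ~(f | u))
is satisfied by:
  {u: False}


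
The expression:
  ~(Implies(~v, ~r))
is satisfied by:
  {r: True, v: False}


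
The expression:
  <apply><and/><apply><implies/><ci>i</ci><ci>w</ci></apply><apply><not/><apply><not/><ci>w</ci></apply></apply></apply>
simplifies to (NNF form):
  <ci>w</ci>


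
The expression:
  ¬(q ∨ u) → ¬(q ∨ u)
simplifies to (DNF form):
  True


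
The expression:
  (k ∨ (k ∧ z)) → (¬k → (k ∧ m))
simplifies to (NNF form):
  True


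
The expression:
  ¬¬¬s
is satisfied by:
  {s: False}


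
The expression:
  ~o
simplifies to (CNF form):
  ~o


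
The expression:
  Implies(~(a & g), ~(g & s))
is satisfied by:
  {a: True, s: False, g: False}
  {s: False, g: False, a: False}
  {g: True, a: True, s: False}
  {g: True, s: False, a: False}
  {a: True, s: True, g: False}
  {s: True, a: False, g: False}
  {g: True, s: True, a: True}


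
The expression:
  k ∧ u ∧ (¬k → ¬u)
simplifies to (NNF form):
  k ∧ u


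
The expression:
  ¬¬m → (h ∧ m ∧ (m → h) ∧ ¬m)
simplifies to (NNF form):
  ¬m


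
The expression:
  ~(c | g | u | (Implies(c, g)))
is never true.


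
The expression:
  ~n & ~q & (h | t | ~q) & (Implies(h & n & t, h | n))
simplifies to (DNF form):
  ~n & ~q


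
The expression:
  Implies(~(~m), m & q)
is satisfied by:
  {q: True, m: False}
  {m: False, q: False}
  {m: True, q: True}


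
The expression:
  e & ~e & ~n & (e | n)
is never true.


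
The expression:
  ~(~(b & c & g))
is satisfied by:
  {c: True, b: True, g: True}


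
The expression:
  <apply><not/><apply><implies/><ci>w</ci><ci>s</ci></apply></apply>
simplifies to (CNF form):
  <apply><and/><ci>w</ci><apply><not/><ci>s</ci></apply></apply>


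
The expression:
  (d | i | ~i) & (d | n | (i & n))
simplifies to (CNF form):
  d | n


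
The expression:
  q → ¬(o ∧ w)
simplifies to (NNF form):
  ¬o ∨ ¬q ∨ ¬w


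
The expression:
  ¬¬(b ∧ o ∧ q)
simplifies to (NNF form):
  b ∧ o ∧ q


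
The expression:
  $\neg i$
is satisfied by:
  {i: False}


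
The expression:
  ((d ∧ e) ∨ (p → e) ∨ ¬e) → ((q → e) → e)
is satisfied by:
  {q: True, e: True}
  {q: True, e: False}
  {e: True, q: False}


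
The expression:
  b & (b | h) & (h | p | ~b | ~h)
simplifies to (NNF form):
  b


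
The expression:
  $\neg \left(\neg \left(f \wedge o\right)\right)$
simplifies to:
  $f \wedge o$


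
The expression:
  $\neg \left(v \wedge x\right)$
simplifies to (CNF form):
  $\neg v \vee \neg x$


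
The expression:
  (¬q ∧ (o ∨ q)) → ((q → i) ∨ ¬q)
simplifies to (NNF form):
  True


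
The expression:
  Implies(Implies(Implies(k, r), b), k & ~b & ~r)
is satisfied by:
  {b: False}


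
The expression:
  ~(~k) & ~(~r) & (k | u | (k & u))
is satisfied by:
  {r: True, k: True}


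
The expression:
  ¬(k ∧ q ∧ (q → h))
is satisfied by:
  {h: False, k: False, q: False}
  {q: True, h: False, k: False}
  {k: True, h: False, q: False}
  {q: True, k: True, h: False}
  {h: True, q: False, k: False}
  {q: True, h: True, k: False}
  {k: True, h: True, q: False}


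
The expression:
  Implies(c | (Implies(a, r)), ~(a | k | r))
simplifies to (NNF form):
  ~r & (a | ~k) & (~a | ~c)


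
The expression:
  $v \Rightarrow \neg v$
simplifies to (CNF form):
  $\neg v$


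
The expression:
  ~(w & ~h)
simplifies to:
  h | ~w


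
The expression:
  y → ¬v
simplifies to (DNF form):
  ¬v ∨ ¬y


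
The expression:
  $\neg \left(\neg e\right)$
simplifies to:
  $e$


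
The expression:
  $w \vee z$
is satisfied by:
  {z: True, w: True}
  {z: True, w: False}
  {w: True, z: False}


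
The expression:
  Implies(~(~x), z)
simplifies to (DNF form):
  z | ~x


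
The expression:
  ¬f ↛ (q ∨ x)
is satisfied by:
  {x: False, q: False, f: False}


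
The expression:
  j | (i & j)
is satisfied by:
  {j: True}


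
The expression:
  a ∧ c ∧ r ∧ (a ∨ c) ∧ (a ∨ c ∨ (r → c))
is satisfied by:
  {r: True, c: True, a: True}


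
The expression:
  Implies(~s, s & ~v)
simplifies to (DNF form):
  s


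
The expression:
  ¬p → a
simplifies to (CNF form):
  a ∨ p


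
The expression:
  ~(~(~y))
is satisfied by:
  {y: False}


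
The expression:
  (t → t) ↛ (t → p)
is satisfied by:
  {t: True, p: False}


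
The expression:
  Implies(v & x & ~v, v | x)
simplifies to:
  True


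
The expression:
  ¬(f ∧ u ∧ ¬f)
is always true.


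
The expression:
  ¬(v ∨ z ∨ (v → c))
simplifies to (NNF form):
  False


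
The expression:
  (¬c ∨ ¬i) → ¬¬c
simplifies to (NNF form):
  c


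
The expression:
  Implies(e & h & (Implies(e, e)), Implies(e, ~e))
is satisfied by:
  {h: False, e: False}
  {e: True, h: False}
  {h: True, e: False}


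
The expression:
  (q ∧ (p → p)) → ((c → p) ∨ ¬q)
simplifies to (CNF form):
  p ∨ ¬c ∨ ¬q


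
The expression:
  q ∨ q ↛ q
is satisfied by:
  {q: True}


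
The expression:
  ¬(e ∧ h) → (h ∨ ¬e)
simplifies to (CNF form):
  h ∨ ¬e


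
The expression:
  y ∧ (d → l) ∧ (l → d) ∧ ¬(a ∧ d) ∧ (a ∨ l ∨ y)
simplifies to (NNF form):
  y ∧ (d ∨ ¬l) ∧ (l ∨ ¬d) ∧ (¬a ∨ ¬l)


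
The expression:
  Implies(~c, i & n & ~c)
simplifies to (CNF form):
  (c | i) & (c | n)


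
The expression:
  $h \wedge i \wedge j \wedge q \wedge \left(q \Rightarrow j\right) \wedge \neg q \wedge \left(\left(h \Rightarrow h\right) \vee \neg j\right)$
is never true.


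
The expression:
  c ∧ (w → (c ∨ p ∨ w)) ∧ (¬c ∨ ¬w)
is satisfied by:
  {c: True, w: False}


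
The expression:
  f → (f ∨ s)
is always true.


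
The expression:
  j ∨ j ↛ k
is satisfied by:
  {j: True}


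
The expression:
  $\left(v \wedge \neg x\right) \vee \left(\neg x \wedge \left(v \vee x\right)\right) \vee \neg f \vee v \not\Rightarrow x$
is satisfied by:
  {v: True, f: False, x: False}
  {v: False, f: False, x: False}
  {x: True, v: True, f: False}
  {x: True, v: False, f: False}
  {f: True, v: True, x: False}


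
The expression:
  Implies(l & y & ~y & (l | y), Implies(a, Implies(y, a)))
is always true.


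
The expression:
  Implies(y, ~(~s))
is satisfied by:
  {s: True, y: False}
  {y: False, s: False}
  {y: True, s: True}


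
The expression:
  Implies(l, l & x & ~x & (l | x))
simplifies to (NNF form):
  ~l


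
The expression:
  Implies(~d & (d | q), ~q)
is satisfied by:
  {d: True, q: False}
  {q: False, d: False}
  {q: True, d: True}


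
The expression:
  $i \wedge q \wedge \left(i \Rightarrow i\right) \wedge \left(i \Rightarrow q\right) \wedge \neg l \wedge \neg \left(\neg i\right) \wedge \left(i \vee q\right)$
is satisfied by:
  {i: True, q: True, l: False}


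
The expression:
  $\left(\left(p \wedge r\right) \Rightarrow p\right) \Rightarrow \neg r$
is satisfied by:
  {r: False}


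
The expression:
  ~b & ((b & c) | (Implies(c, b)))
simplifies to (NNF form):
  ~b & ~c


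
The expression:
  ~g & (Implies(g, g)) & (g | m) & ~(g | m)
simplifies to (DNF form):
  False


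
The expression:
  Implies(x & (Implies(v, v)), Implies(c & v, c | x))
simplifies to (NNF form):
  True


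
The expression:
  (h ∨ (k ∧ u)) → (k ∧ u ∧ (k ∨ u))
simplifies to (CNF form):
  (k ∨ ¬h) ∧ (u ∨ ¬h)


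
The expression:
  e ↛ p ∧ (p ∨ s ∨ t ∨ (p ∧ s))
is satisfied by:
  {t: True, s: True, e: True, p: False}
  {t: True, e: True, p: False, s: False}
  {s: True, e: True, p: False, t: False}


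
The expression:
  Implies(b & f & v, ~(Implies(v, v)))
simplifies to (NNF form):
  ~b | ~f | ~v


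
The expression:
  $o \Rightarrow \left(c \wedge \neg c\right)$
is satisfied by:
  {o: False}


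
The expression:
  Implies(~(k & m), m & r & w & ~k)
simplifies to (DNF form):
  (k & m) | (k & m & r) | (k & m & w) | (m & r & w)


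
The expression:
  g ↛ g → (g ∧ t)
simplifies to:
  True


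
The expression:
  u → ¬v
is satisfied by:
  {u: False, v: False}
  {v: True, u: False}
  {u: True, v: False}


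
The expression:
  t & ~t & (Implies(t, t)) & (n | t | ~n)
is never true.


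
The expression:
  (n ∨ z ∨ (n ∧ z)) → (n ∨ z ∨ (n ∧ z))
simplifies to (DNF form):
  True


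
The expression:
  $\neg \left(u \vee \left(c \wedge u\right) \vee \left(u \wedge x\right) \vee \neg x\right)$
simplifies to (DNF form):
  $x \wedge \neg u$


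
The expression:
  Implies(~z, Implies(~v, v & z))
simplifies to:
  v | z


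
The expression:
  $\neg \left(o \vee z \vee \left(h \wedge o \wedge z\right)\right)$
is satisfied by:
  {o: False, z: False}


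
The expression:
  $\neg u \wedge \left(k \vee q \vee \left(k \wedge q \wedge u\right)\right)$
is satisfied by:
  {k: True, q: True, u: False}
  {k: True, u: False, q: False}
  {q: True, u: False, k: False}


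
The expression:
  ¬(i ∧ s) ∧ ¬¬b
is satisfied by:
  {b: True, s: False, i: False}
  {i: True, b: True, s: False}
  {s: True, b: True, i: False}


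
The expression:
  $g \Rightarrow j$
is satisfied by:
  {j: True, g: False}
  {g: False, j: False}
  {g: True, j: True}


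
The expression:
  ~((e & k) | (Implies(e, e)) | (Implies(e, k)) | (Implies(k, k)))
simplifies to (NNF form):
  False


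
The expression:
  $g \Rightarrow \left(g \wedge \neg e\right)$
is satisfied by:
  {g: False, e: False}
  {e: True, g: False}
  {g: True, e: False}


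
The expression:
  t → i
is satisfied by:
  {i: True, t: False}
  {t: False, i: False}
  {t: True, i: True}


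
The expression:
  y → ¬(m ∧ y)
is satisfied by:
  {m: False, y: False}
  {y: True, m: False}
  {m: True, y: False}


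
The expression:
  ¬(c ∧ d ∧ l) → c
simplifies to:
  c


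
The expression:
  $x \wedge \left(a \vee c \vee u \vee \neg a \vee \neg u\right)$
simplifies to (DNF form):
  $x$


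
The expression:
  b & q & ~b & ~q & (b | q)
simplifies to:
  False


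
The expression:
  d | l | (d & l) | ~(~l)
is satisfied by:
  {d: True, l: True}
  {d: True, l: False}
  {l: True, d: False}


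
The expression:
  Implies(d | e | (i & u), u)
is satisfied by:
  {u: True, e: False, d: False}
  {d: True, u: True, e: False}
  {u: True, e: True, d: False}
  {d: True, u: True, e: True}
  {d: False, e: False, u: False}


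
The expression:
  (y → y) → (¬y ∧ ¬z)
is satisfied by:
  {y: False, z: False}


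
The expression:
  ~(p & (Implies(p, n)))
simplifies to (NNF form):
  ~n | ~p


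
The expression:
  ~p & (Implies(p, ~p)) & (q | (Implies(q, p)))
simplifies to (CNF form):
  ~p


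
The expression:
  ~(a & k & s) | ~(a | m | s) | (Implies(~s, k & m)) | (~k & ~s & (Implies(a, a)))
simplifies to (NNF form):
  True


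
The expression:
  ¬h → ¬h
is always true.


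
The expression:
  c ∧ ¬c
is never true.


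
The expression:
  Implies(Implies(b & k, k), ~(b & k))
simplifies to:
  ~b | ~k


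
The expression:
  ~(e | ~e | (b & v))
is never true.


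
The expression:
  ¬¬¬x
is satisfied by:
  {x: False}


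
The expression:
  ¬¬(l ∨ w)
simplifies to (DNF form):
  l ∨ w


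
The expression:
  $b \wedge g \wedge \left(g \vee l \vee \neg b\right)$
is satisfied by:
  {b: True, g: True}


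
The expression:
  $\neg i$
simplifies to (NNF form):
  $\neg i$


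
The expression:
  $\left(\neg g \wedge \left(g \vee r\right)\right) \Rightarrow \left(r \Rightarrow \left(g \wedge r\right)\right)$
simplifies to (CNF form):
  $g \vee \neg r$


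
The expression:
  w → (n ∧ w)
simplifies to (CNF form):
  n ∨ ¬w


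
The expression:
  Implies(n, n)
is always true.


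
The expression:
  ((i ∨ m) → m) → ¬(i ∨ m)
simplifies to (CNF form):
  ¬m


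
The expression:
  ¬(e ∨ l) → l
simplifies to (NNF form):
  e ∨ l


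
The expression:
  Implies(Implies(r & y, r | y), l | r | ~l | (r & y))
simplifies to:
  True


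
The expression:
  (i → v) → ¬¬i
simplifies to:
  i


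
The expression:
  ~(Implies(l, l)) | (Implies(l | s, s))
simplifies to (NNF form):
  s | ~l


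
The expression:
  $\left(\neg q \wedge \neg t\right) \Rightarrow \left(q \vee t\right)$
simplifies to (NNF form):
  $q \vee t$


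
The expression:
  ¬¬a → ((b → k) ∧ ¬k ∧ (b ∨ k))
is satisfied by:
  {a: False}


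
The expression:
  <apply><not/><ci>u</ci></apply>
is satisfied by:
  {u: False}


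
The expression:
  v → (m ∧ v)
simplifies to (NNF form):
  m ∨ ¬v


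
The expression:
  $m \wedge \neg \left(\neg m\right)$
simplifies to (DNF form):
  $m$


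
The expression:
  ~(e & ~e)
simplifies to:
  True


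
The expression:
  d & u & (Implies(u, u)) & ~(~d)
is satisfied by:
  {u: True, d: True}


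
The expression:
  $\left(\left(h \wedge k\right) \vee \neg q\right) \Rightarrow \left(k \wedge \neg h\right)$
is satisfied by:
  {q: True, h: False, k: False}
  {k: True, q: True, h: False}
  {k: True, h: False, q: False}
  {q: True, h: True, k: False}


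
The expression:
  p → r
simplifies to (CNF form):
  r ∨ ¬p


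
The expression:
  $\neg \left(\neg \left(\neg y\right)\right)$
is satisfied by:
  {y: False}


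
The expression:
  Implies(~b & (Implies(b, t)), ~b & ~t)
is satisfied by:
  {b: True, t: False}
  {t: False, b: False}
  {t: True, b: True}


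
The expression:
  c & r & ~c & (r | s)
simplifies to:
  False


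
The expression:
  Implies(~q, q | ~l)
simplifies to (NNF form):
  q | ~l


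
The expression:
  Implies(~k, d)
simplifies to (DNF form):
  d | k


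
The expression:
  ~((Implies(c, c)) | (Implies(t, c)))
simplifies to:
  False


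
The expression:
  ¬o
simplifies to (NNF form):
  ¬o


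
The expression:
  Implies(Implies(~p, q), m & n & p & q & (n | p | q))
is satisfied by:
  {n: True, m: True, p: False, q: False}
  {n: True, p: False, m: False, q: False}
  {m: True, n: False, p: False, q: False}
  {n: False, p: False, m: False, q: False}
  {n: True, q: True, m: True, p: True}


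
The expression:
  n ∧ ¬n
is never true.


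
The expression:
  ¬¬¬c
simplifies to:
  ¬c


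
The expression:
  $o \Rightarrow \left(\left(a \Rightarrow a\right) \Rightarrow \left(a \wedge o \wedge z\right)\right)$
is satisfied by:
  {a: True, z: True, o: False}
  {a: True, z: False, o: False}
  {z: True, a: False, o: False}
  {a: False, z: False, o: False}
  {a: True, o: True, z: True}


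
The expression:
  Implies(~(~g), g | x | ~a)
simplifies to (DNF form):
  True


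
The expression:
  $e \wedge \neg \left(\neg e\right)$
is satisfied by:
  {e: True}


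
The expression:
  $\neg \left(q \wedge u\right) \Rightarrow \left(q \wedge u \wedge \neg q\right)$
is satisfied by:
  {u: True, q: True}


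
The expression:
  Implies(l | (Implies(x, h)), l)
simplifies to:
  l | (x & ~h)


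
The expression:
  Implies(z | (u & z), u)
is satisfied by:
  {u: True, z: False}
  {z: False, u: False}
  {z: True, u: True}


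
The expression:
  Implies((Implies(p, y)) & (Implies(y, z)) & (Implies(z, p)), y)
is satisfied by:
  {y: True, z: True, p: True}
  {y: True, z: True, p: False}
  {y: True, p: True, z: False}
  {y: True, p: False, z: False}
  {z: True, p: True, y: False}
  {z: True, p: False, y: False}
  {p: True, z: False, y: False}


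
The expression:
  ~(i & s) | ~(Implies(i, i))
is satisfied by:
  {s: False, i: False}
  {i: True, s: False}
  {s: True, i: False}


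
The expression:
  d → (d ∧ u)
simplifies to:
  u ∨ ¬d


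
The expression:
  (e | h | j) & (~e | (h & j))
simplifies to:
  (h & j) | (h & ~e) | (j & ~e)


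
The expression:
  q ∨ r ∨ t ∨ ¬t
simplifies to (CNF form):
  True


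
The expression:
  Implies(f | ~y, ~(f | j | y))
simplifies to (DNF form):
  (y & ~f) | (~f & ~j)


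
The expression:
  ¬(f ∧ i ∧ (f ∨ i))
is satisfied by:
  {i: False, f: False}
  {f: True, i: False}
  {i: True, f: False}


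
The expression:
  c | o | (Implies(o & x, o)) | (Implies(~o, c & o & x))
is always true.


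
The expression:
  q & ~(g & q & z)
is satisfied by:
  {q: True, g: False, z: False}
  {z: True, q: True, g: False}
  {g: True, q: True, z: False}


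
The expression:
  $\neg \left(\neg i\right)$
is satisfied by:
  {i: True}


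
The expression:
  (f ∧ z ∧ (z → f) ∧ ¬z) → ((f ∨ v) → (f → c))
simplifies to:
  True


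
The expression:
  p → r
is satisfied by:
  {r: True, p: False}
  {p: False, r: False}
  {p: True, r: True}


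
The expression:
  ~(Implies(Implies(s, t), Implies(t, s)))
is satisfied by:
  {t: True, s: False}


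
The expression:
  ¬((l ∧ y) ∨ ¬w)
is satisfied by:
  {w: True, l: False, y: False}
  {y: True, w: True, l: False}
  {l: True, w: True, y: False}


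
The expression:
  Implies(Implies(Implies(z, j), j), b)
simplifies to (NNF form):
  b | (~j & ~z)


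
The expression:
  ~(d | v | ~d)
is never true.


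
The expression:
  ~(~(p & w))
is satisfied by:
  {p: True, w: True}


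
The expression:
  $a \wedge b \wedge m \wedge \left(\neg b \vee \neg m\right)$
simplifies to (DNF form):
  $\text{False}$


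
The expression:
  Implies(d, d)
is always true.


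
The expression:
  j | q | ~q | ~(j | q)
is always true.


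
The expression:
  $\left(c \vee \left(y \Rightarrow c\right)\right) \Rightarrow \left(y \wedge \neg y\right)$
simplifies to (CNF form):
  $y \wedge \neg c$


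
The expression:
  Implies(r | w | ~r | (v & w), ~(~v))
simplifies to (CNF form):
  v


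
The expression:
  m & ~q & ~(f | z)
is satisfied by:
  {m: True, q: False, z: False, f: False}


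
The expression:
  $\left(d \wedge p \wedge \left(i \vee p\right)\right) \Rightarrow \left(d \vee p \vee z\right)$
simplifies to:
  $\text{True}$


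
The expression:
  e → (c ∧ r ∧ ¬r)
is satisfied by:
  {e: False}


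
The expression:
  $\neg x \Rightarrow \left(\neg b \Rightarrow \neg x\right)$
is always true.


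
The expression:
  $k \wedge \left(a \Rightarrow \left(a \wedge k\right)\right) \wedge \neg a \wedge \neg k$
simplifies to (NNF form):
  $\text{False}$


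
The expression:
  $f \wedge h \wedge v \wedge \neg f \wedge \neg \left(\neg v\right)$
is never true.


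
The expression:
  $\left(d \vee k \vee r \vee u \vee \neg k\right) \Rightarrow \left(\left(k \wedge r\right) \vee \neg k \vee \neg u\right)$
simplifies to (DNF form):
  $r \vee \neg k \vee \neg u$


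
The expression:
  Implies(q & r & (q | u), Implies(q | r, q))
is always true.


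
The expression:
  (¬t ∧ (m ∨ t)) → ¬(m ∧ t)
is always true.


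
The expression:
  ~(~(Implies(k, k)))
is always true.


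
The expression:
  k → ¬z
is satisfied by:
  {k: False, z: False}
  {z: True, k: False}
  {k: True, z: False}


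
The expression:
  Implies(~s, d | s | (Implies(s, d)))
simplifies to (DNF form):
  True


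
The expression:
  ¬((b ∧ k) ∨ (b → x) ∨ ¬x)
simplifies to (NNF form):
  False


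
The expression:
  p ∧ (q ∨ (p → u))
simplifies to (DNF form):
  (p ∧ q) ∨ (p ∧ u)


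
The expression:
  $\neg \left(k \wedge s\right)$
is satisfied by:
  {s: False, k: False}
  {k: True, s: False}
  {s: True, k: False}


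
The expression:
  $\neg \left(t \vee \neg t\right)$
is never true.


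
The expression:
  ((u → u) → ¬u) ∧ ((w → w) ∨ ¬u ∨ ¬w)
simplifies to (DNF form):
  ¬u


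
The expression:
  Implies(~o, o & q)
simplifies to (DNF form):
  o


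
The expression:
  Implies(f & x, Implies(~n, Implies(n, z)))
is always true.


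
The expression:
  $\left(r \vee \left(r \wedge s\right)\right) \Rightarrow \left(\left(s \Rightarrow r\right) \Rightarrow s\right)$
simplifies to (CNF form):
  $s \vee \neg r$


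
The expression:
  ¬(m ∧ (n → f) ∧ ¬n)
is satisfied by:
  {n: True, m: False}
  {m: False, n: False}
  {m: True, n: True}


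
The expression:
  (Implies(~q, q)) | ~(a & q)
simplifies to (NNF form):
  True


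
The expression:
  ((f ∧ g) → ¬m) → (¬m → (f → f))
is always true.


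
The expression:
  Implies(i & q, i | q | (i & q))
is always true.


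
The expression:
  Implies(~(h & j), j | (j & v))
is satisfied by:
  {j: True}


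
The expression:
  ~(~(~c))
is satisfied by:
  {c: False}


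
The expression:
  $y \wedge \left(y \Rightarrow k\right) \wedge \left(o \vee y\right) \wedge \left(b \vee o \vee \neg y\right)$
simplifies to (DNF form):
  $\left(b \wedge k \wedge y\right) \vee \left(k \wedge o \wedge y\right)$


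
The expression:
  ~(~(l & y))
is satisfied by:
  {y: True, l: True}


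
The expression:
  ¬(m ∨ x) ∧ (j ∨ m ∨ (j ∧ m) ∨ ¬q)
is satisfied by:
  {j: True, x: False, m: False, q: False}
  {q: False, x: False, j: False, m: False}
  {q: True, j: True, x: False, m: False}


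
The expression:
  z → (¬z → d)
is always true.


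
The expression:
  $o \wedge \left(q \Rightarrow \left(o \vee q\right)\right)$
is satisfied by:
  {o: True}


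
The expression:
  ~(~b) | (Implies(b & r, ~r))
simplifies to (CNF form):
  True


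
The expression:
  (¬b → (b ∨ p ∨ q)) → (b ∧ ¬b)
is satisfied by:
  {q: False, p: False, b: False}


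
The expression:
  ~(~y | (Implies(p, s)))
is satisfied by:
  {p: True, y: True, s: False}


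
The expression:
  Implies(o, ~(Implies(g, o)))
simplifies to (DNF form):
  ~o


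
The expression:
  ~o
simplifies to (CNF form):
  ~o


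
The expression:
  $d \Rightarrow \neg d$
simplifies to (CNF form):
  $\neg d$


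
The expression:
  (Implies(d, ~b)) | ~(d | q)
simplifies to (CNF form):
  ~b | ~d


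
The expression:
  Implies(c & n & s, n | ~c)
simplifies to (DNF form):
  True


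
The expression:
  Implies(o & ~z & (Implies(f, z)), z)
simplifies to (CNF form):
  f | z | ~o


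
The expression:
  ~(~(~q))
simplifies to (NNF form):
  ~q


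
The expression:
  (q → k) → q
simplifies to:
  q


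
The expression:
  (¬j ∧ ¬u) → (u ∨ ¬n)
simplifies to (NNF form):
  j ∨ u ∨ ¬n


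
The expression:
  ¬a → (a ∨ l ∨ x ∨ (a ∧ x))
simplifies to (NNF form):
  a ∨ l ∨ x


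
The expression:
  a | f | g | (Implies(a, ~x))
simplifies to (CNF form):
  True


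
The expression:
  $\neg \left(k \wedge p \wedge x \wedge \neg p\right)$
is always true.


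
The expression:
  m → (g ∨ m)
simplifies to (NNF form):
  True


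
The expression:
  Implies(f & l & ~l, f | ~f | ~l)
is always true.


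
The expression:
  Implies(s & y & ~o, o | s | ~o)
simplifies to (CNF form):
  True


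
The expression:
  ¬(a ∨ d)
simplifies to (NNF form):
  ¬a ∧ ¬d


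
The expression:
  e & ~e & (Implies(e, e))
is never true.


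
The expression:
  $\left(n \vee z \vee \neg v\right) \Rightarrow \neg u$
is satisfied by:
  {v: True, n: False, u: False, z: False}
  {v: False, n: False, u: False, z: False}
  {z: True, v: True, n: False, u: False}
  {z: True, v: False, n: False, u: False}
  {n: True, v: True, z: False, u: False}
  {n: True, z: False, v: False, u: False}
  {z: True, n: True, v: True, u: False}
  {z: True, n: True, v: False, u: False}
  {u: True, n: False, v: True, z: False}


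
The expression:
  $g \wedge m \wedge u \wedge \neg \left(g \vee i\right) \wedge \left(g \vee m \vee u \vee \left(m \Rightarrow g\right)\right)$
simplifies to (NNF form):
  $\text{False}$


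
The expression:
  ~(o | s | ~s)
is never true.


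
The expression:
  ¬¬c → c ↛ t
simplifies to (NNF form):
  ¬c ∨ ¬t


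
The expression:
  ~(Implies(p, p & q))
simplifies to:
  p & ~q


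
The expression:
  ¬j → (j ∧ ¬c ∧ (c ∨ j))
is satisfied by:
  {j: True}


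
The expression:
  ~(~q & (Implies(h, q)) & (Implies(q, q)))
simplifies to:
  h | q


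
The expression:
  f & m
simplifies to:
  f & m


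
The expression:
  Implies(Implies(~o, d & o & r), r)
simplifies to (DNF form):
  r | ~o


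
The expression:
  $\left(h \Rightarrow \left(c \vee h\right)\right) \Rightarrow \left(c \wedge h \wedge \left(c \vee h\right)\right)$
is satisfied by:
  {h: True, c: True}


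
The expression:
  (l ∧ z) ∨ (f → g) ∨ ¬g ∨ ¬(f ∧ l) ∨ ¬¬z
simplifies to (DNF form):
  True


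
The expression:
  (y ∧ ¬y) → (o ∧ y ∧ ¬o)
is always true.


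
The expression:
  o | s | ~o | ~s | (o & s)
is always true.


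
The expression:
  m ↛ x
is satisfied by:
  {m: True, x: False}


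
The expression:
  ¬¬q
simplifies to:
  q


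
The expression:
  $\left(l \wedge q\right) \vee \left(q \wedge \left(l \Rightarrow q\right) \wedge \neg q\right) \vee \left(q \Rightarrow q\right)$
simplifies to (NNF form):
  $\text{True}$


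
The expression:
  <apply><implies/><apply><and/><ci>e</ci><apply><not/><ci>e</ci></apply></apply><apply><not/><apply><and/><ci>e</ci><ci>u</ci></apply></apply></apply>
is always true.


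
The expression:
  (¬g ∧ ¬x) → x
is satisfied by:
  {x: True, g: True}
  {x: True, g: False}
  {g: True, x: False}


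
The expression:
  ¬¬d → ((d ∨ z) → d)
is always true.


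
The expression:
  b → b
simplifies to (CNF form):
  True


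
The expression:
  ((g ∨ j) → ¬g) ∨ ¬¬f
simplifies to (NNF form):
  f ∨ ¬g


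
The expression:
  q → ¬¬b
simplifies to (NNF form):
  b ∨ ¬q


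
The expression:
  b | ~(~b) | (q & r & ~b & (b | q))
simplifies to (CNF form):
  (b | q) & (b | r)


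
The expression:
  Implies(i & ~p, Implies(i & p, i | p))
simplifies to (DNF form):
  True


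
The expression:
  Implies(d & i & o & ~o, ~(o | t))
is always true.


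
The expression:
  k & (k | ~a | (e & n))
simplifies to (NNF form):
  k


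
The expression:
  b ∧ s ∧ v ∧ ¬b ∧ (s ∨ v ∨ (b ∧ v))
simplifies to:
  False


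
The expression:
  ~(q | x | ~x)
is never true.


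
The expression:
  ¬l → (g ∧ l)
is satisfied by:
  {l: True}


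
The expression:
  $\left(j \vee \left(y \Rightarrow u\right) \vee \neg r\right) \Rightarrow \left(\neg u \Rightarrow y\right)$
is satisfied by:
  {y: True, u: True}
  {y: True, u: False}
  {u: True, y: False}


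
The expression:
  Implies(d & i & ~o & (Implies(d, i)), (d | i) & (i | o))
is always true.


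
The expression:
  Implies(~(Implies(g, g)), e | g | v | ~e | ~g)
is always true.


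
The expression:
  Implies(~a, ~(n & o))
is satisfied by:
  {a: True, o: False, n: False}
  {o: False, n: False, a: False}
  {a: True, n: True, o: False}
  {n: True, o: False, a: False}
  {a: True, o: True, n: False}
  {o: True, a: False, n: False}
  {a: True, n: True, o: True}


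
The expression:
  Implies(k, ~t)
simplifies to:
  ~k | ~t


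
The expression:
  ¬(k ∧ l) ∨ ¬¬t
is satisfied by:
  {t: True, l: False, k: False}
  {l: False, k: False, t: False}
  {t: True, k: True, l: False}
  {k: True, l: False, t: False}
  {t: True, l: True, k: False}
  {l: True, t: False, k: False}
  {t: True, k: True, l: True}


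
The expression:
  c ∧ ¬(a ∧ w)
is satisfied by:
  {c: True, w: False, a: False}
  {c: True, a: True, w: False}
  {c: True, w: True, a: False}


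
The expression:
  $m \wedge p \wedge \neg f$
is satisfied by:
  {m: True, p: True, f: False}


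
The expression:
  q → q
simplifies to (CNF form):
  True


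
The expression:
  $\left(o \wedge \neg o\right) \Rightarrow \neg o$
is always true.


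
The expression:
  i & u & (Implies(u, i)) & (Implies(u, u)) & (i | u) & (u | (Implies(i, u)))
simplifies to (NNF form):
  i & u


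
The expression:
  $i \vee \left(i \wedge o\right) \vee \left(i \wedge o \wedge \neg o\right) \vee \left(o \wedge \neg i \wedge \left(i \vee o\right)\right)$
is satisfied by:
  {i: True, o: True}
  {i: True, o: False}
  {o: True, i: False}


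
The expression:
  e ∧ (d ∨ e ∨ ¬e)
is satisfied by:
  {e: True}


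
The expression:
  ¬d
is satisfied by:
  {d: False}


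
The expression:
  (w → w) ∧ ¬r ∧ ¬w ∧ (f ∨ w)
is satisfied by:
  {f: True, w: False, r: False}


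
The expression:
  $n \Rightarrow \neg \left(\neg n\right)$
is always true.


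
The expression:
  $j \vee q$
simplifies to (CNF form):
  $j \vee q$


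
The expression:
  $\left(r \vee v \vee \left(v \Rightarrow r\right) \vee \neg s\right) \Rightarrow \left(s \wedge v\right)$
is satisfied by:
  {s: True, v: True}


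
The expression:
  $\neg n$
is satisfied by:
  {n: False}


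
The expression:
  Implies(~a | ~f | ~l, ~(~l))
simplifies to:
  l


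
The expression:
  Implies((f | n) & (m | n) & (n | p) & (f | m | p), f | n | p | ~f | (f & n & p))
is always true.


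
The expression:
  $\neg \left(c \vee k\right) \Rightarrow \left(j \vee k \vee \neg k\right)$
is always true.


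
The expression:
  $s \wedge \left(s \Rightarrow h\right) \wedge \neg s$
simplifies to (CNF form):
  $\text{False}$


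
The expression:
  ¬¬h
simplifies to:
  h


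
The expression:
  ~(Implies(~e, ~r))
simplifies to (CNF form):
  r & ~e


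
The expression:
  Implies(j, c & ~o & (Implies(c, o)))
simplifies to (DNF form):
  ~j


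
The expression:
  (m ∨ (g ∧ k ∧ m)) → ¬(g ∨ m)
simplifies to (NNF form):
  ¬m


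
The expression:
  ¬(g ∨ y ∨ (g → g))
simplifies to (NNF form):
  False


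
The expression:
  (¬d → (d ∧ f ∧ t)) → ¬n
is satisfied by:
  {d: False, n: False}
  {n: True, d: False}
  {d: True, n: False}


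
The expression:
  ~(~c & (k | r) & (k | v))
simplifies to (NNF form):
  c | (~k & ~r) | (~k & ~v)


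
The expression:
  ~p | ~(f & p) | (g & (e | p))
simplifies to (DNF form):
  g | ~f | ~p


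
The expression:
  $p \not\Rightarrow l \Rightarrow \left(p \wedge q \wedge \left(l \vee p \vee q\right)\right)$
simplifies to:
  $l \vee q \vee \neg p$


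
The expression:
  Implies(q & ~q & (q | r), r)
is always true.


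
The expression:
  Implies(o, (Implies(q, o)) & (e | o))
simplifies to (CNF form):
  True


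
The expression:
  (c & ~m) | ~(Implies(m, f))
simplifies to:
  (c & ~m) | (m & ~f)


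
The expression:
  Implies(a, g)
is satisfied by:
  {g: True, a: False}
  {a: False, g: False}
  {a: True, g: True}


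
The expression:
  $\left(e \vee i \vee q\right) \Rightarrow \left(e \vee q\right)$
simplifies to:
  $e \vee q \vee \neg i$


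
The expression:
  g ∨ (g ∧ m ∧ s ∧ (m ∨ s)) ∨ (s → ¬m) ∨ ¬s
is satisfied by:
  {g: True, s: False, m: False}
  {s: False, m: False, g: False}
  {g: True, m: True, s: False}
  {m: True, s: False, g: False}
  {g: True, s: True, m: False}
  {s: True, g: False, m: False}
  {g: True, m: True, s: True}


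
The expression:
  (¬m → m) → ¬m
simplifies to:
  ¬m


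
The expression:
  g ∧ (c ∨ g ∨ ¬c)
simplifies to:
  g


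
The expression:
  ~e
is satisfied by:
  {e: False}


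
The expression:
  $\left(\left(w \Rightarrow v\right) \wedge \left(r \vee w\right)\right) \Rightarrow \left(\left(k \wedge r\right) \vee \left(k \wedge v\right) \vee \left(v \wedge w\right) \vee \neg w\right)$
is always true.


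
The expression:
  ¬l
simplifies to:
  ¬l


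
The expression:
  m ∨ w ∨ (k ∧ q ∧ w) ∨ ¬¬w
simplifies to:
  m ∨ w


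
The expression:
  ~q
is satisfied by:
  {q: False}


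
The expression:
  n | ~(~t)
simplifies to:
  n | t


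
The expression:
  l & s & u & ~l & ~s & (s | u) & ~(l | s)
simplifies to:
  False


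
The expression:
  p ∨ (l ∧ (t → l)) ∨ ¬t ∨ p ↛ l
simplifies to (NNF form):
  l ∨ p ∨ ¬t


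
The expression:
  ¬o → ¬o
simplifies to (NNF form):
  True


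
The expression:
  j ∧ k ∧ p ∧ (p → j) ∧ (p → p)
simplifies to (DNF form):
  j ∧ k ∧ p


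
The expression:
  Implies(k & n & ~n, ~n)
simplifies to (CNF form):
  True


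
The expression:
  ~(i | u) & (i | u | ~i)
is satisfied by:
  {u: False, i: False}


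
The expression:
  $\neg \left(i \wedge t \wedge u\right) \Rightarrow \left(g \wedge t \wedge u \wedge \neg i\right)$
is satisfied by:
  {t: True, i: True, g: True, u: True}
  {t: True, i: True, u: True, g: False}
  {t: True, g: True, u: True, i: False}


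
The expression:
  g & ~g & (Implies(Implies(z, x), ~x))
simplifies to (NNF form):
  False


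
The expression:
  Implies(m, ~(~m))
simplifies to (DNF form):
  True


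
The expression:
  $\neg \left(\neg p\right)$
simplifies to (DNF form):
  $p$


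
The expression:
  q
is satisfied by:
  {q: True}
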